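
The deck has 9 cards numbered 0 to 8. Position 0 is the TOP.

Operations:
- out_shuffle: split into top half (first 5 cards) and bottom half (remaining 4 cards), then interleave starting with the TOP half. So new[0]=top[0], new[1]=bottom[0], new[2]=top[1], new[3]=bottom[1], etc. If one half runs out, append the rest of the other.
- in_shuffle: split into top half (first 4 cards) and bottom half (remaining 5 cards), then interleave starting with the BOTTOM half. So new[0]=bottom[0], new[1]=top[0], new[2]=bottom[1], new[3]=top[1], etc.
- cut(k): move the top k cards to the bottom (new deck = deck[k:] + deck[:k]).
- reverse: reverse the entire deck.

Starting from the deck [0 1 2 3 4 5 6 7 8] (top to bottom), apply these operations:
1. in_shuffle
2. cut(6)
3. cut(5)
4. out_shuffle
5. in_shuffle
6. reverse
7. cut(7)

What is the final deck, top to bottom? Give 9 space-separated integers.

Answer: 5 6 7 8 0 1 2 3 4

Derivation:
After op 1 (in_shuffle): [4 0 5 1 6 2 7 3 8]
After op 2 (cut(6)): [7 3 8 4 0 5 1 6 2]
After op 3 (cut(5)): [5 1 6 2 7 3 8 4 0]
After op 4 (out_shuffle): [5 3 1 8 6 4 2 0 7]
After op 5 (in_shuffle): [6 5 4 3 2 1 0 8 7]
After op 6 (reverse): [7 8 0 1 2 3 4 5 6]
After op 7 (cut(7)): [5 6 7 8 0 1 2 3 4]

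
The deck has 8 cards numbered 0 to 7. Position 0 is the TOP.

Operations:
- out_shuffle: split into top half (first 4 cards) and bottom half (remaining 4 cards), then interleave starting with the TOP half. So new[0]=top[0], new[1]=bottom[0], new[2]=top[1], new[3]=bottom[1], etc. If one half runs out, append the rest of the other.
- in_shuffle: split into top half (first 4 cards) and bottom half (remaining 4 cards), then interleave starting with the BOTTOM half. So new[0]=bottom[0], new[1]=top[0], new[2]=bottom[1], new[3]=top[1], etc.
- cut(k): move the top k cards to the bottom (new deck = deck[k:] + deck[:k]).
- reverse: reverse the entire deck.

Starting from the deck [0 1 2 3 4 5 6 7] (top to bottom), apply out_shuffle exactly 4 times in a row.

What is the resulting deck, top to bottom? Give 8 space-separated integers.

After op 1 (out_shuffle): [0 4 1 5 2 6 3 7]
After op 2 (out_shuffle): [0 2 4 6 1 3 5 7]
After op 3 (out_shuffle): [0 1 2 3 4 5 6 7]
After op 4 (out_shuffle): [0 4 1 5 2 6 3 7]

Answer: 0 4 1 5 2 6 3 7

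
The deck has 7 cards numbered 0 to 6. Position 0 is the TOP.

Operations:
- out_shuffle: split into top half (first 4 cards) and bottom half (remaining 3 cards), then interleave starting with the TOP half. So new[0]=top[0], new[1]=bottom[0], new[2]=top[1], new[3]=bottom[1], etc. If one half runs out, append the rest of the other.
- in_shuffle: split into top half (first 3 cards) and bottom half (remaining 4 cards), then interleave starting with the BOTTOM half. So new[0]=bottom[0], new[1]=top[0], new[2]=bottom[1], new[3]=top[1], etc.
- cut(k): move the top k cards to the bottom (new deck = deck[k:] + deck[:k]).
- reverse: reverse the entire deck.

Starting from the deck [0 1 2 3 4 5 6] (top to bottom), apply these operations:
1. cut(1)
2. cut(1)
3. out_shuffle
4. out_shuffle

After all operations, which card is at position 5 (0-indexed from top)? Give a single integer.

After op 1 (cut(1)): [1 2 3 4 5 6 0]
After op 2 (cut(1)): [2 3 4 5 6 0 1]
After op 3 (out_shuffle): [2 6 3 0 4 1 5]
After op 4 (out_shuffle): [2 4 6 1 3 5 0]
Position 5: card 5.

Answer: 5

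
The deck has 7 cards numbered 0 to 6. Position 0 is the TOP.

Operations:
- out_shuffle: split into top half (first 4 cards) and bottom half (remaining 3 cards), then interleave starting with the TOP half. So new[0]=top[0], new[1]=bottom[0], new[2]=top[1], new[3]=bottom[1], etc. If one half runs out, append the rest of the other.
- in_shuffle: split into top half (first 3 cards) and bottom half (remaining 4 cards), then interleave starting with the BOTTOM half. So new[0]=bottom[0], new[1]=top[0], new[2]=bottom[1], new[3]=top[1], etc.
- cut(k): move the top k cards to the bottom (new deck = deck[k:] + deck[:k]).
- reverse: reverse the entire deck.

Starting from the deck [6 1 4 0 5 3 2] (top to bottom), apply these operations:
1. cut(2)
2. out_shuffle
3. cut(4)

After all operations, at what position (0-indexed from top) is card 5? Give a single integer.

Answer: 0

Derivation:
After op 1 (cut(2)): [4 0 5 3 2 6 1]
After op 2 (out_shuffle): [4 2 0 6 5 1 3]
After op 3 (cut(4)): [5 1 3 4 2 0 6]
Card 5 is at position 0.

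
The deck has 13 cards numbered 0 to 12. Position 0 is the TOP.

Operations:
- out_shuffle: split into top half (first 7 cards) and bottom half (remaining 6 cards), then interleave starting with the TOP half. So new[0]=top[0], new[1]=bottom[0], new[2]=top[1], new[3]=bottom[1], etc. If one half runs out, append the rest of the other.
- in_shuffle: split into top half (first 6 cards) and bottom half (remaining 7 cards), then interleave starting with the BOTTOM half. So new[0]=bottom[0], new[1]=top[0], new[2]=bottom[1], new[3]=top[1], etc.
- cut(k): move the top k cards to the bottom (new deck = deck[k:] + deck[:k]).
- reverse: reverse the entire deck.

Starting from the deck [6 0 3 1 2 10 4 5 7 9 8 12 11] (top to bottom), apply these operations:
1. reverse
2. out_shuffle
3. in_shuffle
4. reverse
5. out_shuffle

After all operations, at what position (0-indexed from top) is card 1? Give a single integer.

Answer: 2

Derivation:
After op 1 (reverse): [11 12 8 9 7 5 4 10 2 1 3 0 6]
After op 2 (out_shuffle): [11 10 12 2 8 1 9 3 7 0 5 6 4]
After op 3 (in_shuffle): [9 11 3 10 7 12 0 2 5 8 6 1 4]
After op 4 (reverse): [4 1 6 8 5 2 0 12 7 10 3 11 9]
After op 5 (out_shuffle): [4 12 1 7 6 10 8 3 5 11 2 9 0]
Card 1 is at position 2.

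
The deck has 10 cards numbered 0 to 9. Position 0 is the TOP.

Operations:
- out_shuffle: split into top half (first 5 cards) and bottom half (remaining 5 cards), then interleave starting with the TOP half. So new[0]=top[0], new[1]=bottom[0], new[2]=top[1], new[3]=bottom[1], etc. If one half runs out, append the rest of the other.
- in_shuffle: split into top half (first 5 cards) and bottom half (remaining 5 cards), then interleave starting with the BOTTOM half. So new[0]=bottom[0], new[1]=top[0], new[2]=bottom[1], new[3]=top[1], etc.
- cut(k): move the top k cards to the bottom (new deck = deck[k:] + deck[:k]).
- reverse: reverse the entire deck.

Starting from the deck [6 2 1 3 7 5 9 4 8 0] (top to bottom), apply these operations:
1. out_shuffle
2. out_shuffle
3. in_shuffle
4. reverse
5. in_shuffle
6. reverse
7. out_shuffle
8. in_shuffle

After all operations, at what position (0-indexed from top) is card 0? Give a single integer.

After op 1 (out_shuffle): [6 5 2 9 1 4 3 8 7 0]
After op 2 (out_shuffle): [6 4 5 3 2 8 9 7 1 0]
After op 3 (in_shuffle): [8 6 9 4 7 5 1 3 0 2]
After op 4 (reverse): [2 0 3 1 5 7 4 9 6 8]
After op 5 (in_shuffle): [7 2 4 0 9 3 6 1 8 5]
After op 6 (reverse): [5 8 1 6 3 9 0 4 2 7]
After op 7 (out_shuffle): [5 9 8 0 1 4 6 2 3 7]
After op 8 (in_shuffle): [4 5 6 9 2 8 3 0 7 1]
Card 0 is at position 7.

Answer: 7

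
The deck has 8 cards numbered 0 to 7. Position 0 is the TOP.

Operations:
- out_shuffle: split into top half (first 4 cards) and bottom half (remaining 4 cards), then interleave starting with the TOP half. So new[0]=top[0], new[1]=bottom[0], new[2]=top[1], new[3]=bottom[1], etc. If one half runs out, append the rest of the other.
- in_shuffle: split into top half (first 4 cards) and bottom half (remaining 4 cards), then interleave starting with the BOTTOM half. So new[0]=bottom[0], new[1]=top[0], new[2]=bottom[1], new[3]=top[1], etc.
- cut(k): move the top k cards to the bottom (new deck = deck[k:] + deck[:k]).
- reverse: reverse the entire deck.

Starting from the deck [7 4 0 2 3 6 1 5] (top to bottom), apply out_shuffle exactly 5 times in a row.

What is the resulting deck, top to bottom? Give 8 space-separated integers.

After op 1 (out_shuffle): [7 3 4 6 0 1 2 5]
After op 2 (out_shuffle): [7 0 3 1 4 2 6 5]
After op 3 (out_shuffle): [7 4 0 2 3 6 1 5]
After op 4 (out_shuffle): [7 3 4 6 0 1 2 5]
After op 5 (out_shuffle): [7 0 3 1 4 2 6 5]

Answer: 7 0 3 1 4 2 6 5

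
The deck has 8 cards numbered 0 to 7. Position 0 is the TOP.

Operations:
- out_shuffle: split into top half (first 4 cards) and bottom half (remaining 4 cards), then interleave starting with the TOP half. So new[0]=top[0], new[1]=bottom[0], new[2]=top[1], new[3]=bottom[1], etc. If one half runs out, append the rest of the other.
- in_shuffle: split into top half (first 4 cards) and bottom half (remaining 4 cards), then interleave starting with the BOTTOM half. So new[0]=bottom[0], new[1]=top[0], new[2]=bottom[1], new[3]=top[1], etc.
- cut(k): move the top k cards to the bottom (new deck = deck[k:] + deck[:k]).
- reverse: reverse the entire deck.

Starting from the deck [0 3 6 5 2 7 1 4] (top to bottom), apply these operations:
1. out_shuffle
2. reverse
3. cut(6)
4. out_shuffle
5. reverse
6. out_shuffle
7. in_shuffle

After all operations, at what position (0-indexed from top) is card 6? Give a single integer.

Answer: 3

Derivation:
After op 1 (out_shuffle): [0 2 3 7 6 1 5 4]
After op 2 (reverse): [4 5 1 6 7 3 2 0]
After op 3 (cut(6)): [2 0 4 5 1 6 7 3]
After op 4 (out_shuffle): [2 1 0 6 4 7 5 3]
After op 5 (reverse): [3 5 7 4 6 0 1 2]
After op 6 (out_shuffle): [3 6 5 0 7 1 4 2]
After op 7 (in_shuffle): [7 3 1 6 4 5 2 0]
Card 6 is at position 3.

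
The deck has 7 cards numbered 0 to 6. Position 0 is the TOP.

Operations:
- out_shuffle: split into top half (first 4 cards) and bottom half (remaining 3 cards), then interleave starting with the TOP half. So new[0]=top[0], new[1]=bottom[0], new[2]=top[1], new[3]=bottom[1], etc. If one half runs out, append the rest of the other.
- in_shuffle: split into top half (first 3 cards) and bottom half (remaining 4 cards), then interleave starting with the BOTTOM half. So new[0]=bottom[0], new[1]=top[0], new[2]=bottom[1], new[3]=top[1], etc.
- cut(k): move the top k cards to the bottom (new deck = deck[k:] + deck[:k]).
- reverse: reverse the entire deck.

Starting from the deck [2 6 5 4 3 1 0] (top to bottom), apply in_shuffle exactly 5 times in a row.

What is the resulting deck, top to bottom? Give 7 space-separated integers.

Answer: 6 4 1 2 5 3 0

Derivation:
After op 1 (in_shuffle): [4 2 3 6 1 5 0]
After op 2 (in_shuffle): [6 4 1 2 5 3 0]
After op 3 (in_shuffle): [2 6 5 4 3 1 0]
After op 4 (in_shuffle): [4 2 3 6 1 5 0]
After op 5 (in_shuffle): [6 4 1 2 5 3 0]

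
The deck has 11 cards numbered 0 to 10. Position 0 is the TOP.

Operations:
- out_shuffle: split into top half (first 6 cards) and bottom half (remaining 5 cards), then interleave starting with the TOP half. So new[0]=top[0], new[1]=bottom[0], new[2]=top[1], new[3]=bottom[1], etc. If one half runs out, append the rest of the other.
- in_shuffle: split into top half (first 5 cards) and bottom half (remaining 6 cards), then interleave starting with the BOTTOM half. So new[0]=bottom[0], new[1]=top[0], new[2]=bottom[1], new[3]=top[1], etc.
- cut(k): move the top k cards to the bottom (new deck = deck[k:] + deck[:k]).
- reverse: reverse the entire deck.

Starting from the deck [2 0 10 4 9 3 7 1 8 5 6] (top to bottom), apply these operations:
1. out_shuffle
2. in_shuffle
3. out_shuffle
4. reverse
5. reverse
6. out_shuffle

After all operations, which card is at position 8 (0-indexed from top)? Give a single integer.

After op 1 (out_shuffle): [2 7 0 1 10 8 4 5 9 6 3]
After op 2 (in_shuffle): [8 2 4 7 5 0 9 1 6 10 3]
After op 3 (out_shuffle): [8 9 2 1 4 6 7 10 5 3 0]
After op 4 (reverse): [0 3 5 10 7 6 4 1 2 9 8]
After op 5 (reverse): [8 9 2 1 4 6 7 10 5 3 0]
After op 6 (out_shuffle): [8 7 9 10 2 5 1 3 4 0 6]
Position 8: card 4.

Answer: 4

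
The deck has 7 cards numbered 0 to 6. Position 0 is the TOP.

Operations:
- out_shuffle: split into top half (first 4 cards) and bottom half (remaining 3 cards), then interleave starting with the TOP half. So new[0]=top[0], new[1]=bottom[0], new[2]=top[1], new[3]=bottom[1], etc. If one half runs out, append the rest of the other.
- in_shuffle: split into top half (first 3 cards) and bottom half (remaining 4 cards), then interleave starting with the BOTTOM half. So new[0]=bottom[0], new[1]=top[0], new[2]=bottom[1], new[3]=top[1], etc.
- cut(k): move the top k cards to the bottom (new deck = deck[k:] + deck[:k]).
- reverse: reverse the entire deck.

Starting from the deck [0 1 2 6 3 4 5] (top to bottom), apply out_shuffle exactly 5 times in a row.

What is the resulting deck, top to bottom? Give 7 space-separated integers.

After op 1 (out_shuffle): [0 3 1 4 2 5 6]
After op 2 (out_shuffle): [0 2 3 5 1 6 4]
After op 3 (out_shuffle): [0 1 2 6 3 4 5]
After op 4 (out_shuffle): [0 3 1 4 2 5 6]
After op 5 (out_shuffle): [0 2 3 5 1 6 4]

Answer: 0 2 3 5 1 6 4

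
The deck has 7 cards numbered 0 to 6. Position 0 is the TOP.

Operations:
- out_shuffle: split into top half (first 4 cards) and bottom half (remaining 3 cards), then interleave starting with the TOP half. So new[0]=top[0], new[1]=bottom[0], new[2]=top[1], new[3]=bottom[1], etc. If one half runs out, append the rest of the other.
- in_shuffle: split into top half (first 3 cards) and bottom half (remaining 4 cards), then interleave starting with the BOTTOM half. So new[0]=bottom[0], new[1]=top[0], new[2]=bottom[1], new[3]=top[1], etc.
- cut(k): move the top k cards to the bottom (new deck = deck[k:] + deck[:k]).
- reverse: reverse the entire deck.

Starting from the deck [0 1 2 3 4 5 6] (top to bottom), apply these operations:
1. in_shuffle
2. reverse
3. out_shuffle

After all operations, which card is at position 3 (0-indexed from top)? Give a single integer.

After op 1 (in_shuffle): [3 0 4 1 5 2 6]
After op 2 (reverse): [6 2 5 1 4 0 3]
After op 3 (out_shuffle): [6 4 2 0 5 3 1]
Position 3: card 0.

Answer: 0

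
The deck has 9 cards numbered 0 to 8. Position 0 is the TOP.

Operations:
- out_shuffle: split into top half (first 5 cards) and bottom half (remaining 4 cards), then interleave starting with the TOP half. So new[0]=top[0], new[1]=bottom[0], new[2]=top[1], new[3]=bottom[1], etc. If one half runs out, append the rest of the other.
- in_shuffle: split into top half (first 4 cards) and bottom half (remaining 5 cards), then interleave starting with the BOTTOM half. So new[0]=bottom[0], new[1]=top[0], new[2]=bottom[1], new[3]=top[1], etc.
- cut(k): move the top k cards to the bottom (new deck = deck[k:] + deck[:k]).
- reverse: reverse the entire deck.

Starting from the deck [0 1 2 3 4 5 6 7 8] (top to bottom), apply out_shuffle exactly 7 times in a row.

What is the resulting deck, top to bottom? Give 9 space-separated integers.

After op 1 (out_shuffle): [0 5 1 6 2 7 3 8 4]
After op 2 (out_shuffle): [0 7 5 3 1 8 6 4 2]
After op 3 (out_shuffle): [0 8 7 6 5 4 3 2 1]
After op 4 (out_shuffle): [0 4 8 3 7 2 6 1 5]
After op 5 (out_shuffle): [0 2 4 6 8 1 3 5 7]
After op 6 (out_shuffle): [0 1 2 3 4 5 6 7 8]
After op 7 (out_shuffle): [0 5 1 6 2 7 3 8 4]

Answer: 0 5 1 6 2 7 3 8 4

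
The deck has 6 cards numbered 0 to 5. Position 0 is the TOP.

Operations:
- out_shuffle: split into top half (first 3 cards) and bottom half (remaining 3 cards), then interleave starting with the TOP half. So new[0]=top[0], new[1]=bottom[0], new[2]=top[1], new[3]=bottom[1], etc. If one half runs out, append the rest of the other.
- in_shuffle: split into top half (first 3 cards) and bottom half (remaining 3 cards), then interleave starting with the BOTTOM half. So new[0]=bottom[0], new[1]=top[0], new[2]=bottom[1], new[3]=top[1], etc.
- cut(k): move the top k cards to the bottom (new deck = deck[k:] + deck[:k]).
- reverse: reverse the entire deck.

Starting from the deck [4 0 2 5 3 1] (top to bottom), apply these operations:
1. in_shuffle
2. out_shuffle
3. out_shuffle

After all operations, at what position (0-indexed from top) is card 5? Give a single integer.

After op 1 (in_shuffle): [5 4 3 0 1 2]
After op 2 (out_shuffle): [5 0 4 1 3 2]
After op 3 (out_shuffle): [5 1 0 3 4 2]
Card 5 is at position 0.

Answer: 0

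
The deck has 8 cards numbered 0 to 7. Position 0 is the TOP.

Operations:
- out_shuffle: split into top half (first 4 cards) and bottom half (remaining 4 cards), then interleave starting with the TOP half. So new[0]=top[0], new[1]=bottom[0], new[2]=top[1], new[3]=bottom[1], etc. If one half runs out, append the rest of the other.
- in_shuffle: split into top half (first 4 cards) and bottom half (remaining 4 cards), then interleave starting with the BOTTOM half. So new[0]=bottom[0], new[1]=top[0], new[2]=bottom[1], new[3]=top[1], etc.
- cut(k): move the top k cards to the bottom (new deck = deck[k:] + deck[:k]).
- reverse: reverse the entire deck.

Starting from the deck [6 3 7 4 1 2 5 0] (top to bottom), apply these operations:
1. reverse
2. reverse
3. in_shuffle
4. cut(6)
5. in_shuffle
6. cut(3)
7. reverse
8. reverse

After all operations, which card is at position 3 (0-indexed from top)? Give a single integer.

Answer: 7

Derivation:
After op 1 (reverse): [0 5 2 1 4 7 3 6]
After op 2 (reverse): [6 3 7 4 1 2 5 0]
After op 3 (in_shuffle): [1 6 2 3 5 7 0 4]
After op 4 (cut(6)): [0 4 1 6 2 3 5 7]
After op 5 (in_shuffle): [2 0 3 4 5 1 7 6]
After op 6 (cut(3)): [4 5 1 7 6 2 0 3]
After op 7 (reverse): [3 0 2 6 7 1 5 4]
After op 8 (reverse): [4 5 1 7 6 2 0 3]
Position 3: card 7.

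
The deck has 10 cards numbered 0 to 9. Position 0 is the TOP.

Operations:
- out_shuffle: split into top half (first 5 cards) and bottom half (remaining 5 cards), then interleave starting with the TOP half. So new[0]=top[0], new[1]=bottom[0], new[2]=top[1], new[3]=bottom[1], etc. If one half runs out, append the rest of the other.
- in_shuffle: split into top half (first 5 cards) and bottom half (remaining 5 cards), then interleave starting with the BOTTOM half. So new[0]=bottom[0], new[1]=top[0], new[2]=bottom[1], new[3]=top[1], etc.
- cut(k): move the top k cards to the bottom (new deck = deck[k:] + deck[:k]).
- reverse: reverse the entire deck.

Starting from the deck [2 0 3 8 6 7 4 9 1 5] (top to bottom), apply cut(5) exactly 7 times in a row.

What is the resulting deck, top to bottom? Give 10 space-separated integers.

After op 1 (cut(5)): [7 4 9 1 5 2 0 3 8 6]
After op 2 (cut(5)): [2 0 3 8 6 7 4 9 1 5]
After op 3 (cut(5)): [7 4 9 1 5 2 0 3 8 6]
After op 4 (cut(5)): [2 0 3 8 6 7 4 9 1 5]
After op 5 (cut(5)): [7 4 9 1 5 2 0 3 8 6]
After op 6 (cut(5)): [2 0 3 8 6 7 4 9 1 5]
After op 7 (cut(5)): [7 4 9 1 5 2 0 3 8 6]

Answer: 7 4 9 1 5 2 0 3 8 6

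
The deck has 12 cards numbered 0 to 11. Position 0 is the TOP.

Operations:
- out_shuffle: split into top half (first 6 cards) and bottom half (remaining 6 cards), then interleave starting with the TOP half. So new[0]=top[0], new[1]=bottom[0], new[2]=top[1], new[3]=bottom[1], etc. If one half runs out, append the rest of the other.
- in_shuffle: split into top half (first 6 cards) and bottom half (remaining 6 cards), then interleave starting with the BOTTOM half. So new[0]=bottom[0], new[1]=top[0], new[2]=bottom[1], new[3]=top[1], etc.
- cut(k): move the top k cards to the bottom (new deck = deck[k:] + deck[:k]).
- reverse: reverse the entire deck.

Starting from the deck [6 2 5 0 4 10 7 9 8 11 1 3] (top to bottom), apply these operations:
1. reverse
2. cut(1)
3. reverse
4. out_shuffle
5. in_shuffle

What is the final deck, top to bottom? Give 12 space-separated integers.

After op 1 (reverse): [3 1 11 8 9 7 10 4 0 5 2 6]
After op 2 (cut(1)): [1 11 8 9 7 10 4 0 5 2 6 3]
After op 3 (reverse): [3 6 2 5 0 4 10 7 9 8 11 1]
After op 4 (out_shuffle): [3 10 6 7 2 9 5 8 0 11 4 1]
After op 5 (in_shuffle): [5 3 8 10 0 6 11 7 4 2 1 9]

Answer: 5 3 8 10 0 6 11 7 4 2 1 9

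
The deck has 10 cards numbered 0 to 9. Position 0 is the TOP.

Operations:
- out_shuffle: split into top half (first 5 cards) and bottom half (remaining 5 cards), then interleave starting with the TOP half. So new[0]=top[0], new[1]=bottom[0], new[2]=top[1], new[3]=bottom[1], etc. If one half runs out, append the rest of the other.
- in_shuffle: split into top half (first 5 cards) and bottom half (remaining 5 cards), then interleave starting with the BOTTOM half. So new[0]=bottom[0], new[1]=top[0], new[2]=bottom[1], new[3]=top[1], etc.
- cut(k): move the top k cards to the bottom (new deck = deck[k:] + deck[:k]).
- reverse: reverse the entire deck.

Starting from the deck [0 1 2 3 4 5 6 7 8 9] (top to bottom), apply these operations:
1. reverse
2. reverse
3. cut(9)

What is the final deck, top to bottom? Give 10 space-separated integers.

Answer: 9 0 1 2 3 4 5 6 7 8

Derivation:
After op 1 (reverse): [9 8 7 6 5 4 3 2 1 0]
After op 2 (reverse): [0 1 2 3 4 5 6 7 8 9]
After op 3 (cut(9)): [9 0 1 2 3 4 5 6 7 8]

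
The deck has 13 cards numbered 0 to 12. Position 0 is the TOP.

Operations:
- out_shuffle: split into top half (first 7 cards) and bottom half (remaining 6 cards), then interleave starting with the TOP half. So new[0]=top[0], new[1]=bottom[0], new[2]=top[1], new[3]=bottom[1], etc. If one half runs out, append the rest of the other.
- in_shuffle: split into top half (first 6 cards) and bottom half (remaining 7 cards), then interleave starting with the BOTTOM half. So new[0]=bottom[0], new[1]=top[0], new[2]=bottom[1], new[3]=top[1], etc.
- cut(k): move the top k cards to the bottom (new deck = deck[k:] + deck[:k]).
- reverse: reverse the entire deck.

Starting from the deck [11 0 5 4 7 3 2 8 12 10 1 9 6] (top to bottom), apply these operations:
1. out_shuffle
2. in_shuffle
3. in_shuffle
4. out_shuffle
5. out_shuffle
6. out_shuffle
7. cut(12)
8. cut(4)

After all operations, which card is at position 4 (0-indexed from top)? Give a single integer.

After op 1 (out_shuffle): [11 8 0 12 5 10 4 1 7 9 3 6 2]
After op 2 (in_shuffle): [4 11 1 8 7 0 9 12 3 5 6 10 2]
After op 3 (in_shuffle): [9 4 12 11 3 1 5 8 6 7 10 0 2]
After op 4 (out_shuffle): [9 8 4 6 12 7 11 10 3 0 1 2 5]
After op 5 (out_shuffle): [9 10 8 3 4 0 6 1 12 2 7 5 11]
After op 6 (out_shuffle): [9 1 10 12 8 2 3 7 4 5 0 11 6]
After op 7 (cut(12)): [6 9 1 10 12 8 2 3 7 4 5 0 11]
After op 8 (cut(4)): [12 8 2 3 7 4 5 0 11 6 9 1 10]
Position 4: card 7.

Answer: 7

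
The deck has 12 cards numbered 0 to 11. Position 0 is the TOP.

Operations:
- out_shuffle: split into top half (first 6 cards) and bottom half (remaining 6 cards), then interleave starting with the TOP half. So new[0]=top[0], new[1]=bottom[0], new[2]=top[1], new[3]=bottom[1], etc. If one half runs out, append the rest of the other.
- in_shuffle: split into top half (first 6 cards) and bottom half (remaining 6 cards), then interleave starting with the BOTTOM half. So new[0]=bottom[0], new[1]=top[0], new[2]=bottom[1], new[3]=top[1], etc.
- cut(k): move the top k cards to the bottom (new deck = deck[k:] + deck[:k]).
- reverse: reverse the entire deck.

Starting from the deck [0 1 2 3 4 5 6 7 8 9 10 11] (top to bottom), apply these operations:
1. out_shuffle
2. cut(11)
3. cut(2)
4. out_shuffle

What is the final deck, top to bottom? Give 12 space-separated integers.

After op 1 (out_shuffle): [0 6 1 7 2 8 3 9 4 10 5 11]
After op 2 (cut(11)): [11 0 6 1 7 2 8 3 9 4 10 5]
After op 3 (cut(2)): [6 1 7 2 8 3 9 4 10 5 11 0]
After op 4 (out_shuffle): [6 9 1 4 7 10 2 5 8 11 3 0]

Answer: 6 9 1 4 7 10 2 5 8 11 3 0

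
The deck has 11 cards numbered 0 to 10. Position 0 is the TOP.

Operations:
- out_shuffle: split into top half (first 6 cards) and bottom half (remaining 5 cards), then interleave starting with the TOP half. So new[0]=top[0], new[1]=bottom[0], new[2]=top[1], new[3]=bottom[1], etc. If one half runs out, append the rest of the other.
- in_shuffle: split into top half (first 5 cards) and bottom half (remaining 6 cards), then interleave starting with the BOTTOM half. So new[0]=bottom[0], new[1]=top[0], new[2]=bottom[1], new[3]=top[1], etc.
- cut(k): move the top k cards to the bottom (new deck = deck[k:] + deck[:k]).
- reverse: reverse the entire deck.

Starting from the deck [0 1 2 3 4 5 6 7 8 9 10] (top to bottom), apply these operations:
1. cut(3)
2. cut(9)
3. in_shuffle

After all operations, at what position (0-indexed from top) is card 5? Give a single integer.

After op 1 (cut(3)): [3 4 5 6 7 8 9 10 0 1 2]
After op 2 (cut(9)): [1 2 3 4 5 6 7 8 9 10 0]
After op 3 (in_shuffle): [6 1 7 2 8 3 9 4 10 5 0]
Card 5 is at position 9.

Answer: 9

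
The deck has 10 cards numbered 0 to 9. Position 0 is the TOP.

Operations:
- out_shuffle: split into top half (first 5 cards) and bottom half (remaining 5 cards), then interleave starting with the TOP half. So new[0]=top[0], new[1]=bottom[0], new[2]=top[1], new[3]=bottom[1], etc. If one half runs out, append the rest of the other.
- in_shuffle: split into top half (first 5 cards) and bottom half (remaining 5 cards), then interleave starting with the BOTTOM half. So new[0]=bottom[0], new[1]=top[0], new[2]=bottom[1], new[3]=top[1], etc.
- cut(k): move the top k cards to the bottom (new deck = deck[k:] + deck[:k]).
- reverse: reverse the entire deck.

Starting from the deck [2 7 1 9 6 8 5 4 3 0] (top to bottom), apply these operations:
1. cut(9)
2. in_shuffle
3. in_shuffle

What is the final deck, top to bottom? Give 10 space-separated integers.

After op 1 (cut(9)): [0 2 7 1 9 6 8 5 4 3]
After op 2 (in_shuffle): [6 0 8 2 5 7 4 1 3 9]
After op 3 (in_shuffle): [7 6 4 0 1 8 3 2 9 5]

Answer: 7 6 4 0 1 8 3 2 9 5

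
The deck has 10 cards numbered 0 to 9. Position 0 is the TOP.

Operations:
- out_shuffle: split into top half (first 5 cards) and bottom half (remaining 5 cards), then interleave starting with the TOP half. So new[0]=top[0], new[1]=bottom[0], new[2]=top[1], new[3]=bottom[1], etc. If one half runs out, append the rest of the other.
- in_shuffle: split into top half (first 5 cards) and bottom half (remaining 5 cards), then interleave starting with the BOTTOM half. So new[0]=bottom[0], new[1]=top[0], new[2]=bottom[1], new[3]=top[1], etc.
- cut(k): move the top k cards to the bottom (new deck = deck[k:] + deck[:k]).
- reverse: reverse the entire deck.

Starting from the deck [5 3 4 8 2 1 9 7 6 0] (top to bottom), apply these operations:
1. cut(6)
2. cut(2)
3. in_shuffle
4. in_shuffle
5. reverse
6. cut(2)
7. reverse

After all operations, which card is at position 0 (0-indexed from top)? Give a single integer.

Answer: 4

Derivation:
After op 1 (cut(6)): [9 7 6 0 5 3 4 8 2 1]
After op 2 (cut(2)): [6 0 5 3 4 8 2 1 9 7]
After op 3 (in_shuffle): [8 6 2 0 1 5 9 3 7 4]
After op 4 (in_shuffle): [5 8 9 6 3 2 7 0 4 1]
After op 5 (reverse): [1 4 0 7 2 3 6 9 8 5]
After op 6 (cut(2)): [0 7 2 3 6 9 8 5 1 4]
After op 7 (reverse): [4 1 5 8 9 6 3 2 7 0]
Position 0: card 4.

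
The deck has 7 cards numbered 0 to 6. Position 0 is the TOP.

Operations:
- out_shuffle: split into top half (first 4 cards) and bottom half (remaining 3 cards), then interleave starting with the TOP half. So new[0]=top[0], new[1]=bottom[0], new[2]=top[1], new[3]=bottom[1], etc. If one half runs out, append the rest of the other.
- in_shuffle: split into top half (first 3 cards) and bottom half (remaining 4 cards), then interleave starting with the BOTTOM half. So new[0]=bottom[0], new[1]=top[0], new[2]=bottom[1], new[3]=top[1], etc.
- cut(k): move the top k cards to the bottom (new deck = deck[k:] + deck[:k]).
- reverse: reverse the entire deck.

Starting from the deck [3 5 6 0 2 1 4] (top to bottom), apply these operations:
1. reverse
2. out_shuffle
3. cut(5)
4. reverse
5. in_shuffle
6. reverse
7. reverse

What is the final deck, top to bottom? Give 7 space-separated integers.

After op 1 (reverse): [4 1 2 0 6 5 3]
After op 2 (out_shuffle): [4 6 1 5 2 3 0]
After op 3 (cut(5)): [3 0 4 6 1 5 2]
After op 4 (reverse): [2 5 1 6 4 0 3]
After op 5 (in_shuffle): [6 2 4 5 0 1 3]
After op 6 (reverse): [3 1 0 5 4 2 6]
After op 7 (reverse): [6 2 4 5 0 1 3]

Answer: 6 2 4 5 0 1 3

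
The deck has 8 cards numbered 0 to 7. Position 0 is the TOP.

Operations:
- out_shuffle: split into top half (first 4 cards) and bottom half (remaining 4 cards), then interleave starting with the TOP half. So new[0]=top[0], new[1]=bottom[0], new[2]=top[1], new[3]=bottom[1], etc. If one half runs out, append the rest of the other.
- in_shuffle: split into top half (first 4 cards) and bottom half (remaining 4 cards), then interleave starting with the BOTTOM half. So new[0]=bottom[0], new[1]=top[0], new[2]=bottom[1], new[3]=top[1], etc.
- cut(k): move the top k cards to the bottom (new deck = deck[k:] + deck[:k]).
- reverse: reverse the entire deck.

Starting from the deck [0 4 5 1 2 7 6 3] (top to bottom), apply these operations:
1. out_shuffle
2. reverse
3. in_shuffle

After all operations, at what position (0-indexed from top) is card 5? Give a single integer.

Answer: 7

Derivation:
After op 1 (out_shuffle): [0 2 4 7 5 6 1 3]
After op 2 (reverse): [3 1 6 5 7 4 2 0]
After op 3 (in_shuffle): [7 3 4 1 2 6 0 5]
Card 5 is at position 7.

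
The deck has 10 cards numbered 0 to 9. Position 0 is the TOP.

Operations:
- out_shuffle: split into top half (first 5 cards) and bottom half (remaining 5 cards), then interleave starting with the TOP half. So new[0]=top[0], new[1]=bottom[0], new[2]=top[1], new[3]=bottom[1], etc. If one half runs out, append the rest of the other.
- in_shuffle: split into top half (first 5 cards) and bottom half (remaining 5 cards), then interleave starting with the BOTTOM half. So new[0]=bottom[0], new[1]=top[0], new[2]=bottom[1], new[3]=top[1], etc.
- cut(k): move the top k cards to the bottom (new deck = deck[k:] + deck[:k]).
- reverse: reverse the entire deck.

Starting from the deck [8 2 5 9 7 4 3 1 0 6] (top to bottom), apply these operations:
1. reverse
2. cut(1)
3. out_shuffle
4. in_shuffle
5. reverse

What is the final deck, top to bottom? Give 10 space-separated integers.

Answer: 3 6 5 7 1 8 9 4 0 2

Derivation:
After op 1 (reverse): [6 0 1 3 4 7 9 5 2 8]
After op 2 (cut(1)): [0 1 3 4 7 9 5 2 8 6]
After op 3 (out_shuffle): [0 9 1 5 3 2 4 8 7 6]
After op 4 (in_shuffle): [2 0 4 9 8 1 7 5 6 3]
After op 5 (reverse): [3 6 5 7 1 8 9 4 0 2]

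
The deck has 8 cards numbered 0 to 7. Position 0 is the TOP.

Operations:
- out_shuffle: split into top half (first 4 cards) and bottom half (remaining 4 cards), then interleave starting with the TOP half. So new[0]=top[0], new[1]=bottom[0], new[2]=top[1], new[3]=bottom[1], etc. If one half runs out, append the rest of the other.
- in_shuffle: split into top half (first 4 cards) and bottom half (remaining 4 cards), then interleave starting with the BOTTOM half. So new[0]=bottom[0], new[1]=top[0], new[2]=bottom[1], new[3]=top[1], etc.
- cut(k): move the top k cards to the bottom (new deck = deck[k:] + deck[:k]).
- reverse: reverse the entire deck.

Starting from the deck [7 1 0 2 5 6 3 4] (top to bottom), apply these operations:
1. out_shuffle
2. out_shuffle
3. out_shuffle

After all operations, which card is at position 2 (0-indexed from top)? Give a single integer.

Answer: 0

Derivation:
After op 1 (out_shuffle): [7 5 1 6 0 3 2 4]
After op 2 (out_shuffle): [7 0 5 3 1 2 6 4]
After op 3 (out_shuffle): [7 1 0 2 5 6 3 4]
Position 2: card 0.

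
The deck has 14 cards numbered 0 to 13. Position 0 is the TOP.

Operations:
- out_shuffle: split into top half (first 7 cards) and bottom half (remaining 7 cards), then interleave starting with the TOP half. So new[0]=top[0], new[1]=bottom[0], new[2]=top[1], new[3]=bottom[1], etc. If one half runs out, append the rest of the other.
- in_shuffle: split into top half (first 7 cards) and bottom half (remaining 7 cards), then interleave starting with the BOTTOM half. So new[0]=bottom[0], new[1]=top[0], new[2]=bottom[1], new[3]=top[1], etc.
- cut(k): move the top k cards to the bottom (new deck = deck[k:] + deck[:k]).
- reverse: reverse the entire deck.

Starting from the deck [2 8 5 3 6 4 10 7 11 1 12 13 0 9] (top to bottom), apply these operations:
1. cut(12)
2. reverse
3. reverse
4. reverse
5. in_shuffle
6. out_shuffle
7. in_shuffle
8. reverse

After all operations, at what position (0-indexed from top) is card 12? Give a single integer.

After op 1 (cut(12)): [0 9 2 8 5 3 6 4 10 7 11 1 12 13]
After op 2 (reverse): [13 12 1 11 7 10 4 6 3 5 8 2 9 0]
After op 3 (reverse): [0 9 2 8 5 3 6 4 10 7 11 1 12 13]
After op 4 (reverse): [13 12 1 11 7 10 4 6 3 5 8 2 9 0]
After op 5 (in_shuffle): [6 13 3 12 5 1 8 11 2 7 9 10 0 4]
After op 6 (out_shuffle): [6 11 13 2 3 7 12 9 5 10 1 0 8 4]
After op 7 (in_shuffle): [9 6 5 11 10 13 1 2 0 3 8 7 4 12]
After op 8 (reverse): [12 4 7 8 3 0 2 1 13 10 11 5 6 9]
Card 12 is at position 0.

Answer: 0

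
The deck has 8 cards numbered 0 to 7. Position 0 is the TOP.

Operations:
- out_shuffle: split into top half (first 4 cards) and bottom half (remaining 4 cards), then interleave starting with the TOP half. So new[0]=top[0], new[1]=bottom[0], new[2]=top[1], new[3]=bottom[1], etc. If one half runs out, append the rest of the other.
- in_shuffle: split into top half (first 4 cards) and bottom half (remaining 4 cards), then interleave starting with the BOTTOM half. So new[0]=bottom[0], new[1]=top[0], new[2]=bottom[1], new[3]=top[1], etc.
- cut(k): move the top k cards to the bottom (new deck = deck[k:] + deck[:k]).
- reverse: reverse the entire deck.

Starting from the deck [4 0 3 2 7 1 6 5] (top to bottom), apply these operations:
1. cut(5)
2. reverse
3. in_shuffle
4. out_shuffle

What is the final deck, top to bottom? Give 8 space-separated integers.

Answer: 4 6 7 3 5 1 2 0

Derivation:
After op 1 (cut(5)): [1 6 5 4 0 3 2 7]
After op 2 (reverse): [7 2 3 0 4 5 6 1]
After op 3 (in_shuffle): [4 7 5 2 6 3 1 0]
After op 4 (out_shuffle): [4 6 7 3 5 1 2 0]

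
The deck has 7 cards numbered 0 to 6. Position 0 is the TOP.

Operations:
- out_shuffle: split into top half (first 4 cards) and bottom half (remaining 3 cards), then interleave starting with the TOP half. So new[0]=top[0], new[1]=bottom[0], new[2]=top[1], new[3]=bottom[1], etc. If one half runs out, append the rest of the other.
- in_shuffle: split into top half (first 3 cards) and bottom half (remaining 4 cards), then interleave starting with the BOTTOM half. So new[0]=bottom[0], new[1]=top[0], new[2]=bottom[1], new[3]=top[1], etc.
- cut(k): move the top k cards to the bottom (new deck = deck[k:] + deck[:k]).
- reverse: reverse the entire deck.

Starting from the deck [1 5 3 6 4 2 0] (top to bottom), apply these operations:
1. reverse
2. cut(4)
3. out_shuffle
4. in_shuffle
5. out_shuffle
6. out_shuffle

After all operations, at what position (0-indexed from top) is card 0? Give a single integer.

Answer: 3

Derivation:
After op 1 (reverse): [0 2 4 6 3 5 1]
After op 2 (cut(4)): [3 5 1 0 2 4 6]
After op 3 (out_shuffle): [3 2 5 4 1 6 0]
After op 4 (in_shuffle): [4 3 1 2 6 5 0]
After op 5 (out_shuffle): [4 6 3 5 1 0 2]
After op 6 (out_shuffle): [4 1 6 0 3 2 5]
Card 0 is at position 3.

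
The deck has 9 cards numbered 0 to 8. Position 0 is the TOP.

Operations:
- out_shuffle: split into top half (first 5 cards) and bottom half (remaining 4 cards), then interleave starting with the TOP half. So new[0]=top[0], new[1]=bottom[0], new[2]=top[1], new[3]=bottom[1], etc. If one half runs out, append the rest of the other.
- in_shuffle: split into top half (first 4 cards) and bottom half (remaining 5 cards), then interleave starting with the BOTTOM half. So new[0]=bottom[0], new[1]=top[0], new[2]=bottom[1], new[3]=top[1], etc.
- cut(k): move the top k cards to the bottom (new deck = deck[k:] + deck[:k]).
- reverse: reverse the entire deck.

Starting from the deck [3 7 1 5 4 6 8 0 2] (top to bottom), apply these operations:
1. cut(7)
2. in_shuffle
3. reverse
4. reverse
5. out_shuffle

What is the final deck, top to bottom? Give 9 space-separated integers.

After op 1 (cut(7)): [0 2 3 7 1 5 4 6 8]
After op 2 (in_shuffle): [1 0 5 2 4 3 6 7 8]
After op 3 (reverse): [8 7 6 3 4 2 5 0 1]
After op 4 (reverse): [1 0 5 2 4 3 6 7 8]
After op 5 (out_shuffle): [1 3 0 6 5 7 2 8 4]

Answer: 1 3 0 6 5 7 2 8 4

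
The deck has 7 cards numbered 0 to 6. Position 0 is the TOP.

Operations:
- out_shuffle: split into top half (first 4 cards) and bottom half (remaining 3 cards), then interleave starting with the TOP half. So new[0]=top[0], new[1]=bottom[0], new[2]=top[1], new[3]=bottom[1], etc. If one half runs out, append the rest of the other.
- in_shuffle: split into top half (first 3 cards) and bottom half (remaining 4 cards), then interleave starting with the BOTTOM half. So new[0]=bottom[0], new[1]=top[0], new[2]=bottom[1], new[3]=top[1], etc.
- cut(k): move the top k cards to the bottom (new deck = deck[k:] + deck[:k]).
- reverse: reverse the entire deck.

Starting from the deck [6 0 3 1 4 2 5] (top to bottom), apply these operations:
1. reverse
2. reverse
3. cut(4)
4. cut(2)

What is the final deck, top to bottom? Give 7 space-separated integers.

Answer: 5 6 0 3 1 4 2

Derivation:
After op 1 (reverse): [5 2 4 1 3 0 6]
After op 2 (reverse): [6 0 3 1 4 2 5]
After op 3 (cut(4)): [4 2 5 6 0 3 1]
After op 4 (cut(2)): [5 6 0 3 1 4 2]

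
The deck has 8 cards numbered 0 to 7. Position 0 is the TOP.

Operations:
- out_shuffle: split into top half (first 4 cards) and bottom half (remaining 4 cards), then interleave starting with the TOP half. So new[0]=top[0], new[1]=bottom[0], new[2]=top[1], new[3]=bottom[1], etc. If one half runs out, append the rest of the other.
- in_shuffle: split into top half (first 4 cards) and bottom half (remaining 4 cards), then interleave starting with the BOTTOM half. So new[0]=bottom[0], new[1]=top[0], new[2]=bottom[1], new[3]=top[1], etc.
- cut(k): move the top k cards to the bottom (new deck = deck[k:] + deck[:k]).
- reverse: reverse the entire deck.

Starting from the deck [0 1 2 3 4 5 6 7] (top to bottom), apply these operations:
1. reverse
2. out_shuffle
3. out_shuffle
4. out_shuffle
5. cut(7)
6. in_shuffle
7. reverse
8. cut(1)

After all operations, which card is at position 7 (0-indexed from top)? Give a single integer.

Answer: 5

Derivation:
After op 1 (reverse): [7 6 5 4 3 2 1 0]
After op 2 (out_shuffle): [7 3 6 2 5 1 4 0]
After op 3 (out_shuffle): [7 5 3 1 6 4 2 0]
After op 4 (out_shuffle): [7 6 5 4 3 2 1 0]
After op 5 (cut(7)): [0 7 6 5 4 3 2 1]
After op 6 (in_shuffle): [4 0 3 7 2 6 1 5]
After op 7 (reverse): [5 1 6 2 7 3 0 4]
After op 8 (cut(1)): [1 6 2 7 3 0 4 5]
Position 7: card 5.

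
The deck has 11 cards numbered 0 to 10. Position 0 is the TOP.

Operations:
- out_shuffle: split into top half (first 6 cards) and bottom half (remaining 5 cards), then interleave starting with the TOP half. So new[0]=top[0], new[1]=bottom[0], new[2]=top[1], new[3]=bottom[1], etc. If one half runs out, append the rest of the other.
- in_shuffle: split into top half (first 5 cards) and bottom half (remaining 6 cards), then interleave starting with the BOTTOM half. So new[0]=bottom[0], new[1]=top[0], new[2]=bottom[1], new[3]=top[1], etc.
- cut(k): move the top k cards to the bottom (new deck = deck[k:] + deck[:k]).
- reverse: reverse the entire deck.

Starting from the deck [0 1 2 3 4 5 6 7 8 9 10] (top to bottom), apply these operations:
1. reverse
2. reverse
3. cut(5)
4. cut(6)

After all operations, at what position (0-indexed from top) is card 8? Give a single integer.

After op 1 (reverse): [10 9 8 7 6 5 4 3 2 1 0]
After op 2 (reverse): [0 1 2 3 4 5 6 7 8 9 10]
After op 3 (cut(5)): [5 6 7 8 9 10 0 1 2 3 4]
After op 4 (cut(6)): [0 1 2 3 4 5 6 7 8 9 10]
Card 8 is at position 8.

Answer: 8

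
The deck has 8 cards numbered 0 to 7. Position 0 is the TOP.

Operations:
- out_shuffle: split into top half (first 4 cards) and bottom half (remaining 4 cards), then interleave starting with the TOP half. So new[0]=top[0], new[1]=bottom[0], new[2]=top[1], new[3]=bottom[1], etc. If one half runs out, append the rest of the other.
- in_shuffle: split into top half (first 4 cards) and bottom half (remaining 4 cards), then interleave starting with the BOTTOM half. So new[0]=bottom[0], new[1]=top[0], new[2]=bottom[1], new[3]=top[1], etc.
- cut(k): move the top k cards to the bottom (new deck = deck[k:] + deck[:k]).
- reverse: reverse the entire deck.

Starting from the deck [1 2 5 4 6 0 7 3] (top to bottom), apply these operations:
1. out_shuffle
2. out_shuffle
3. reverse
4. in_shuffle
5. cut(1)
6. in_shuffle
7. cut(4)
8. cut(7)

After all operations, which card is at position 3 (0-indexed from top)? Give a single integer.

After op 1 (out_shuffle): [1 6 2 0 5 7 4 3]
After op 2 (out_shuffle): [1 5 6 7 2 4 0 3]
After op 3 (reverse): [3 0 4 2 7 6 5 1]
After op 4 (in_shuffle): [7 3 6 0 5 4 1 2]
After op 5 (cut(1)): [3 6 0 5 4 1 2 7]
After op 6 (in_shuffle): [4 3 1 6 2 0 7 5]
After op 7 (cut(4)): [2 0 7 5 4 3 1 6]
After op 8 (cut(7)): [6 2 0 7 5 4 3 1]
Position 3: card 7.

Answer: 7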